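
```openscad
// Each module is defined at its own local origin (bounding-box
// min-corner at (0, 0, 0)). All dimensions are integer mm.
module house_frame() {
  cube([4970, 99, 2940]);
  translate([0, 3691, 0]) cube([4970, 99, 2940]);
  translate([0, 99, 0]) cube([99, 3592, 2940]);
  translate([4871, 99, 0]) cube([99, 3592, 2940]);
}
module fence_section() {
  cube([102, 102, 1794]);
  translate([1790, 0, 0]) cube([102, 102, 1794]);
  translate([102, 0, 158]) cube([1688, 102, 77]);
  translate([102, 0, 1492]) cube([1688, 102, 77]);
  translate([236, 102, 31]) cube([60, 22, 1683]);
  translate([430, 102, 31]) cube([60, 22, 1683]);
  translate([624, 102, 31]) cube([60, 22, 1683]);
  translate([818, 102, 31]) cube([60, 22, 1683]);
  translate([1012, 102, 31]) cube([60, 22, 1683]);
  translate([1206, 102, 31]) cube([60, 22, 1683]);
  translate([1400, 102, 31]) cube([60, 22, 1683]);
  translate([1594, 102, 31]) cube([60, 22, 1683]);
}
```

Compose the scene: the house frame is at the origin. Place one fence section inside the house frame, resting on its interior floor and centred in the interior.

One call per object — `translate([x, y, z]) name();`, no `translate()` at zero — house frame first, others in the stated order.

house_frame();
translate([1539, 1833, 0]) fence_section();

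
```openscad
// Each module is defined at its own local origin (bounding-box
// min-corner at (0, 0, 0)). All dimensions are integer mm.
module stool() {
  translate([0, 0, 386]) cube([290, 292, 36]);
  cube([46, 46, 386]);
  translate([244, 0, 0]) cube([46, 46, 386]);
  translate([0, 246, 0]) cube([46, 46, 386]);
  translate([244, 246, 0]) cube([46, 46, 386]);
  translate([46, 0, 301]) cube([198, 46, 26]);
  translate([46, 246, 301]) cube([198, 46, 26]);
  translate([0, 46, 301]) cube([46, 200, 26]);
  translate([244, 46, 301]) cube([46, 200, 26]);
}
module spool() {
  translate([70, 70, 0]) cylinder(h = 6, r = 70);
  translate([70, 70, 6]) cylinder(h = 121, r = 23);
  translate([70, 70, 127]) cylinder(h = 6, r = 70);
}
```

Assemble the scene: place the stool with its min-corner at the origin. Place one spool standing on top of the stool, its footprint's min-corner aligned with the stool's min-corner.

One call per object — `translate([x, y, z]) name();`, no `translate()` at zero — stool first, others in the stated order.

stool();
translate([0, 0, 422]) spool();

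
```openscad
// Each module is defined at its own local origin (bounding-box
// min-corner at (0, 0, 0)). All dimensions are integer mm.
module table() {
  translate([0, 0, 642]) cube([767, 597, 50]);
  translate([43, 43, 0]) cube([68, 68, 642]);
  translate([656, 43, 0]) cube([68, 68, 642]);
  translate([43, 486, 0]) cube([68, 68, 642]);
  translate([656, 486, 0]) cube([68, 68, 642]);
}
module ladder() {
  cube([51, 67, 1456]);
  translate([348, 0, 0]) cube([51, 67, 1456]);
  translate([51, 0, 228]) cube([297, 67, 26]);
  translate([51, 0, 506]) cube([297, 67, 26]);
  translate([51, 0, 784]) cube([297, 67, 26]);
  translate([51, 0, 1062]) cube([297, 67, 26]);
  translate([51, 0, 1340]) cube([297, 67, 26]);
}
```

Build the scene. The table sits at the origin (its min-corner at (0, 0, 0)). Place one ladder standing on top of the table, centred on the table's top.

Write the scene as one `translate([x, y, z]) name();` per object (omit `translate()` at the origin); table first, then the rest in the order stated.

table();
translate([184, 265, 692]) ladder();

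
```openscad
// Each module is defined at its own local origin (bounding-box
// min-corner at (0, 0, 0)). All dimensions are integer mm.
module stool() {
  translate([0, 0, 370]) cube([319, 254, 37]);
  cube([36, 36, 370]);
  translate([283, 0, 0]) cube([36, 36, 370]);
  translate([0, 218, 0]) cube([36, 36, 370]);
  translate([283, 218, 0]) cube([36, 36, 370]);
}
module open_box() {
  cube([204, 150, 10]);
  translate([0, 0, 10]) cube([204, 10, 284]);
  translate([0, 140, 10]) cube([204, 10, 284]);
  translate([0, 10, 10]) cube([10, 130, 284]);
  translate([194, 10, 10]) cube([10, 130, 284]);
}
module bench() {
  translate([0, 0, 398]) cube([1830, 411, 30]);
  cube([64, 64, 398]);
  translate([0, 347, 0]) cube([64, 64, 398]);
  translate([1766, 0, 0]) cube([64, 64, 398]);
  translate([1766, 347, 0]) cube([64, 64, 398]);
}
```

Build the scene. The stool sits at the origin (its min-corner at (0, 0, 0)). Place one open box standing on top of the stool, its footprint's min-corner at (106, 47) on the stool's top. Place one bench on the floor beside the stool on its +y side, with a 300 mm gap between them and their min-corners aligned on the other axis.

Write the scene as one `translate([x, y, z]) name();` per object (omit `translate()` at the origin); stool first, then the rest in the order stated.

stool();
translate([106, 47, 407]) open_box();
translate([0, 554, 0]) bench();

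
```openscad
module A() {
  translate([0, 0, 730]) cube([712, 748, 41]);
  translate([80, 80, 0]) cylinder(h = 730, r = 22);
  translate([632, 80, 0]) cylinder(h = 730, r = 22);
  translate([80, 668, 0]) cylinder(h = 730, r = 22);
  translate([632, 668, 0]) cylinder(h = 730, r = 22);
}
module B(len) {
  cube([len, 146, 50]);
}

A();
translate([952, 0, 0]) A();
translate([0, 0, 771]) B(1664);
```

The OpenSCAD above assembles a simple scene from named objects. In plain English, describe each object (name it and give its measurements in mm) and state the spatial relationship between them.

A is a table with a 712×748 mm rectangular top, 41 mm thick, top surface at z = 771 mm, supported by four round legs of 44 mm diameter, each leg's bounding box inset 58 mm from the nearest pair of top edges, running from the floor.

B is a rectangular beam 1664 mm long (x), 146 mm deep (y), 50 mm thick (z).

The beam spans the tops of two tables placed 240 mm apart, resting at z = 771 mm.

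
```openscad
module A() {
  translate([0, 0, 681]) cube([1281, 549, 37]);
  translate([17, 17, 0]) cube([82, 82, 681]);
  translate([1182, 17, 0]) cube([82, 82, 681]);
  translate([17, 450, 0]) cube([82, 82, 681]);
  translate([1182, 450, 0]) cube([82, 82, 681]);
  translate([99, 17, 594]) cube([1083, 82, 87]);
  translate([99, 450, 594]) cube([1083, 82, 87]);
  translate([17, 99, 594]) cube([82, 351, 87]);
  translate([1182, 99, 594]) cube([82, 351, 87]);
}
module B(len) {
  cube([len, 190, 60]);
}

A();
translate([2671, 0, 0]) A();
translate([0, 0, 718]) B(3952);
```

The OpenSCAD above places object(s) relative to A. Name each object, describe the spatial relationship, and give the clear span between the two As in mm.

Second table starts at x = 2671; first ends at x = 1281; clear span = 2671 − 1281 = 1390 mm.

A is a table. B is a beam. A beam spans the tops of two tables. The clear span between the two tables is 1390 mm.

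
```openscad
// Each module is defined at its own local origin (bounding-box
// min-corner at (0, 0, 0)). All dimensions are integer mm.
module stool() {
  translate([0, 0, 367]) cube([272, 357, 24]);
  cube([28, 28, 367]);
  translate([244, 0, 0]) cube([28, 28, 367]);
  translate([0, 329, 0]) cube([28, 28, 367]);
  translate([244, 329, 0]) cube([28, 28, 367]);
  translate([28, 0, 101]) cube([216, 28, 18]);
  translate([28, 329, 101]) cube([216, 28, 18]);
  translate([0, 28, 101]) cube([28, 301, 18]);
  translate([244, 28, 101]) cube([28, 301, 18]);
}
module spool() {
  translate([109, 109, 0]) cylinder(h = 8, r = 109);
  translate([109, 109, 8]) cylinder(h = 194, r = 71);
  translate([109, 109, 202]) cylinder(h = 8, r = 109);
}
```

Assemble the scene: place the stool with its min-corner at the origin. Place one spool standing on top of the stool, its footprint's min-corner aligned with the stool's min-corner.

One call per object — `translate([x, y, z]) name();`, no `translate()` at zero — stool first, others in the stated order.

stool();
translate([0, 0, 391]) spool();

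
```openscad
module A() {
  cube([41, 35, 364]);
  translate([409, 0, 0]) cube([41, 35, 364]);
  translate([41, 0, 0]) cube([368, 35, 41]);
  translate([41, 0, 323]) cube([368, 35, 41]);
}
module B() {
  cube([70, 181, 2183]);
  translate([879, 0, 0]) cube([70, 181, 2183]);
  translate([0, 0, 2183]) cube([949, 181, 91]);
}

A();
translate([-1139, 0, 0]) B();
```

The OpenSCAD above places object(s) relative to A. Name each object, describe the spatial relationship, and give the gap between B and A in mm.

A is a picture frame. B is a door frame. The door frame is on the floor beside the picture frame on its −x side. The gap between the door frame and the picture frame is 190 mm.

The door frame's nearest face is 190 mm from the picture frame's −x face.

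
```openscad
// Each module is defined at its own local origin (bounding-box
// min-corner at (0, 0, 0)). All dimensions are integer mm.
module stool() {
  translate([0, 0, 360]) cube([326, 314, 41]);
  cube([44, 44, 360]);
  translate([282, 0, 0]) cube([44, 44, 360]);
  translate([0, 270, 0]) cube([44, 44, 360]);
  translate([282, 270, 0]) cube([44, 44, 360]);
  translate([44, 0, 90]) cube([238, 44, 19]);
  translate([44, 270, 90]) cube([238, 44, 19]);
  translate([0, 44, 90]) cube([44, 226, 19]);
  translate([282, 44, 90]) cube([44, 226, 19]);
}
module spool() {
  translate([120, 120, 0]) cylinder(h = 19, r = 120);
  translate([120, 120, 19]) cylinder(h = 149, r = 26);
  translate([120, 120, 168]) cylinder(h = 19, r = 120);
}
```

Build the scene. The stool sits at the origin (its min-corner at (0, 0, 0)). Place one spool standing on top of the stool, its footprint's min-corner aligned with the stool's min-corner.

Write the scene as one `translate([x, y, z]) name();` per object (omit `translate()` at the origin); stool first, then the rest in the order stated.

stool();
translate([0, 0, 401]) spool();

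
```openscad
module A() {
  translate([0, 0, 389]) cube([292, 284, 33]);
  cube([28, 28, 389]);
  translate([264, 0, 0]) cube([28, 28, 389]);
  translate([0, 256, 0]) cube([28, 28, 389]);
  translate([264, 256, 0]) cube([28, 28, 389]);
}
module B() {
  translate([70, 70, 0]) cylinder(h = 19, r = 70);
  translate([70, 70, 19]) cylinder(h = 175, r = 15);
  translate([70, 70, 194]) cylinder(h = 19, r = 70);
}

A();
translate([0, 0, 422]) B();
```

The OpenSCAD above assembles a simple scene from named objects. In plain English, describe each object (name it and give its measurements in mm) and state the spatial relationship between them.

A is a four-legged stool. The seat is 292×284 mm, 33 mm thick, top at z = 422 mm. It stands on four square legs, each 28×28 mm in cross-section, from z = 0 to the seat underside, each flush with a corner of the seat.

B is a spool: two coaxial disc flanges of radius 70 mm and thickness 19 mm, joined by a core cylinder of radius 15 mm and height 175 mm. The lower flange rests on z = 0 and the three cylinders share a vertical axis.

The spool is on top of the stool.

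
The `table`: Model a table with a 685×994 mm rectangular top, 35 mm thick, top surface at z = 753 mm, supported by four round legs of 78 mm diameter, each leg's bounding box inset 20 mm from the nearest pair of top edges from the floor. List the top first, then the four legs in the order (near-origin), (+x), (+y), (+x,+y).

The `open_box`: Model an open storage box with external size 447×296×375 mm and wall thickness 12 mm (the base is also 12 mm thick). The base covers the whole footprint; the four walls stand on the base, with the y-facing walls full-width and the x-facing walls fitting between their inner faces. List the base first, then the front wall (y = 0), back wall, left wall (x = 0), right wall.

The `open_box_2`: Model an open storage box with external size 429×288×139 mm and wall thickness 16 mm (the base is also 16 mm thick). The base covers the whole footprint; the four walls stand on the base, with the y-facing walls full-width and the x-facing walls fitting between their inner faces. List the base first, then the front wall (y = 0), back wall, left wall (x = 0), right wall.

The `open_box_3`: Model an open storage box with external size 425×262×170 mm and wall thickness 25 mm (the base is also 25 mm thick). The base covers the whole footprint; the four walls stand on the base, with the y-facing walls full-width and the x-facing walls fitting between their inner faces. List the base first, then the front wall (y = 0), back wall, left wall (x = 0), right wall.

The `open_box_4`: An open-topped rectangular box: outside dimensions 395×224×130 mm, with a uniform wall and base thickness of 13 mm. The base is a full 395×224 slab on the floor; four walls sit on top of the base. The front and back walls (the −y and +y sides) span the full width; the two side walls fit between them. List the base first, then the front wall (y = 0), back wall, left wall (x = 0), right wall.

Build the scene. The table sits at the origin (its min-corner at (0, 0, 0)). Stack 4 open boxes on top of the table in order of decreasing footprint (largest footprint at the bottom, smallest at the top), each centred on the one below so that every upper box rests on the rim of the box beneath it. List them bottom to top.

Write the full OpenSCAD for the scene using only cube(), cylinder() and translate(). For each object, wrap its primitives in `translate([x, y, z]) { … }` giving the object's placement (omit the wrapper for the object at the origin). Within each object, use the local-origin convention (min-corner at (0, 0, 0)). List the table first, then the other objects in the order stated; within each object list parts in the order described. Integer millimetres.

translate([0, 0, 718]) cube([685, 994, 35]);
translate([59, 59, 0]) cylinder(h = 718, r = 39);
translate([626, 59, 0]) cylinder(h = 718, r = 39);
translate([59, 935, 0]) cylinder(h = 718, r = 39);
translate([626, 935, 0]) cylinder(h = 718, r = 39);
translate([119, 349, 753]) {
  cube([447, 296, 12]);
  translate([0, 0, 12]) cube([447, 12, 363]);
  translate([0, 284, 12]) cube([447, 12, 363]);
  translate([0, 12, 12]) cube([12, 272, 363]);
  translate([435, 12, 12]) cube([12, 272, 363]);
}
translate([128, 353, 1128]) {
  cube([429, 288, 16]);
  translate([0, 0, 16]) cube([429, 16, 123]);
  translate([0, 272, 16]) cube([429, 16, 123]);
  translate([0, 16, 16]) cube([16, 256, 123]);
  translate([413, 16, 16]) cube([16, 256, 123]);
}
translate([130, 366, 1267]) {
  cube([425, 262, 25]);
  translate([0, 0, 25]) cube([425, 25, 145]);
  translate([0, 237, 25]) cube([425, 25, 145]);
  translate([0, 25, 25]) cube([25, 212, 145]);
  translate([400, 25, 25]) cube([25, 212, 145]);
}
translate([145, 385, 1437]) {
  cube([395, 224, 13]);
  translate([0, 0, 13]) cube([395, 13, 117]);
  translate([0, 211, 13]) cube([395, 13, 117]);
  translate([0, 13, 13]) cube([13, 198, 117]);
  translate([382, 13, 13]) cube([13, 198, 117]);
}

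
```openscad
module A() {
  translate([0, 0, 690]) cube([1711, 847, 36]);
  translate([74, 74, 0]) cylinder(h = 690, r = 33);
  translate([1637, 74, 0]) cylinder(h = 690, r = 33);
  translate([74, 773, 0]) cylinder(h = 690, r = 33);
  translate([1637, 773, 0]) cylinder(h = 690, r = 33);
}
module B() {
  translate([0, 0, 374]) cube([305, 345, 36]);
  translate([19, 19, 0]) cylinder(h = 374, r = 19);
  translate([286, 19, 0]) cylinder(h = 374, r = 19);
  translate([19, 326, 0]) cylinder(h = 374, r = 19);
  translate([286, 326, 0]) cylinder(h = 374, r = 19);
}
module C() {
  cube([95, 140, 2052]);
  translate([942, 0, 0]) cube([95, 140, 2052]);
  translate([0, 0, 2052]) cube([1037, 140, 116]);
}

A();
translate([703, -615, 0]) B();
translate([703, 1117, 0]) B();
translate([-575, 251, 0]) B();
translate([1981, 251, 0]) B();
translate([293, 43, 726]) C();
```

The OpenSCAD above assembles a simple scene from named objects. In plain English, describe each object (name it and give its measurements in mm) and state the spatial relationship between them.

A is a table: top 1711 mm (x) × 847 mm (y), 36 mm thick, upper face at z = 726 mm, on four round legs of 66 mm diameter, each leg's bounding box inset 41 mm from the nearest pair of top edges, running from z = 0 to the bottom of the top.

B is a four-legged stool. The seat is 305×345 mm, 36 mm thick, top at z = 410 mm. It stands on four round legs, each 38 mm in diameter, from z = 0 to the seat underside, each leg's axis is inset half a diameter from the nearest pair of seat edges (so the leg's bounding box is flush with the corner).

C is a rectangular door frame: two vertical jambs of 95×140 mm section, 2052 mm tall, with a clear opening 847 mm wide between their inner faces. A header 116 mm tall and 140 mm deep lies on top of the jambs and spans the full outside width.

Four stools sit around the table at the −y, +y, −x, +x sides. The door frame is on top of the table.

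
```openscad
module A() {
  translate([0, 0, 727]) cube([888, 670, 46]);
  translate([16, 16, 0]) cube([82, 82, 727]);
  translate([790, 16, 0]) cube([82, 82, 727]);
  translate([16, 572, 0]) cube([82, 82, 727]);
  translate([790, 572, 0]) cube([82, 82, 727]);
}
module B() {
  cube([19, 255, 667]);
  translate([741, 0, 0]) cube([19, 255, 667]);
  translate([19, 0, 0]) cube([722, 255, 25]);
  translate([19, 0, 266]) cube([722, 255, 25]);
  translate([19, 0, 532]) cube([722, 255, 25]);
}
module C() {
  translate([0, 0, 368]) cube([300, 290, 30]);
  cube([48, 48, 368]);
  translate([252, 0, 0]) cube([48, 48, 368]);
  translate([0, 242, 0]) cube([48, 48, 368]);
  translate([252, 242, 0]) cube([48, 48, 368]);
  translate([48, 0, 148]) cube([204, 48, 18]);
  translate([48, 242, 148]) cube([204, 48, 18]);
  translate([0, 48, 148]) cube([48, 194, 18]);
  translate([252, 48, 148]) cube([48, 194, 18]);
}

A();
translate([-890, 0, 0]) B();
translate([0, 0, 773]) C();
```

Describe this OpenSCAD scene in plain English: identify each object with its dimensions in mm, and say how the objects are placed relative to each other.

A is a table: top 888 mm (x) × 670 mm (y), 46 mm thick, upper face at z = 773 mm, on four 82×82 mm square legs, each inset 16 mm from the nearest pair of top edges, running from z = 0 to the bottom of the top.

B is a bookshelf 760 mm wide overall, 255 mm deep and 667 mm tall. The two sides are 19 mm thick vertical panels. 3 horizontal shelves of 25 mm thickness span between the inner faces of the sides; the lowest shelf sits on the floor and shelves are stacked with a clear vertical gap of 241 mm between each pair.

C is a simple wooden stool: a rectangular seat 300 mm (x) by 290 mm (y), 30 mm thick, top face at z = 398 mm, on four square legs, each 48×48 mm in cross-section. The legs rest on z = 0, each flush with a corner of the seat. Four stretchers, 48 mm wide and 18 mm tall, connect adjacent legs with their undersides at z = 148 mm, each running between the inner faces of the legs it joins and aligned with the legs' outer faces on the other axis.

The bookshelf is on the floor beside the table on its −x side. The stool is on top of the table.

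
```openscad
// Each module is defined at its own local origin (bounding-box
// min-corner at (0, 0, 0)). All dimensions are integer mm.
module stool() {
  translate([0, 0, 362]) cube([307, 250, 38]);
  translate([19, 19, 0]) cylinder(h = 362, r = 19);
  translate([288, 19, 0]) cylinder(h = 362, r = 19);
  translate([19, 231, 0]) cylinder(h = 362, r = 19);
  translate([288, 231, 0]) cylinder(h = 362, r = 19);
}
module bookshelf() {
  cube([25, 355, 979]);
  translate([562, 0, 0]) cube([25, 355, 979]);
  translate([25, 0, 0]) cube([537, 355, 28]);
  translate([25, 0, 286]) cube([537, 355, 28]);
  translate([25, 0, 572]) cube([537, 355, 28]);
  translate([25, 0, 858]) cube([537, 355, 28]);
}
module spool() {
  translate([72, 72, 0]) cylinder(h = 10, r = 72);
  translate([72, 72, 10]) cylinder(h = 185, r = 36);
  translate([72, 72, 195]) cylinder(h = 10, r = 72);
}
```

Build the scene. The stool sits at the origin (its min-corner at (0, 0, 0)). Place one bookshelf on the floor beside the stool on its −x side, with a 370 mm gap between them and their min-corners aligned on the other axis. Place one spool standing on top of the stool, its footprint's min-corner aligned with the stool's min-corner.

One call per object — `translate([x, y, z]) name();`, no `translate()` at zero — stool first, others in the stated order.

stool();
translate([-957, 0, 0]) bookshelf();
translate([0, 0, 400]) spool();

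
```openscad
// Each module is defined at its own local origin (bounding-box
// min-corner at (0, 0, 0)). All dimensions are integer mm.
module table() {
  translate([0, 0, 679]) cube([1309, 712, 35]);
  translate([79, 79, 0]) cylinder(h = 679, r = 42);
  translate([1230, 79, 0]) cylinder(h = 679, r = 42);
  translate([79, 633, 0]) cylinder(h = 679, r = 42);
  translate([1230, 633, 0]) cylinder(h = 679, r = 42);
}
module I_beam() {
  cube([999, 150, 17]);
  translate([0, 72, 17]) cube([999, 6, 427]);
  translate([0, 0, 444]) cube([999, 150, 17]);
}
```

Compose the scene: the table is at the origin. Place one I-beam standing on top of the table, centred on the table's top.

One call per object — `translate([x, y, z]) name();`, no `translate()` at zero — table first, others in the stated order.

table();
translate([155, 281, 714]) I_beam();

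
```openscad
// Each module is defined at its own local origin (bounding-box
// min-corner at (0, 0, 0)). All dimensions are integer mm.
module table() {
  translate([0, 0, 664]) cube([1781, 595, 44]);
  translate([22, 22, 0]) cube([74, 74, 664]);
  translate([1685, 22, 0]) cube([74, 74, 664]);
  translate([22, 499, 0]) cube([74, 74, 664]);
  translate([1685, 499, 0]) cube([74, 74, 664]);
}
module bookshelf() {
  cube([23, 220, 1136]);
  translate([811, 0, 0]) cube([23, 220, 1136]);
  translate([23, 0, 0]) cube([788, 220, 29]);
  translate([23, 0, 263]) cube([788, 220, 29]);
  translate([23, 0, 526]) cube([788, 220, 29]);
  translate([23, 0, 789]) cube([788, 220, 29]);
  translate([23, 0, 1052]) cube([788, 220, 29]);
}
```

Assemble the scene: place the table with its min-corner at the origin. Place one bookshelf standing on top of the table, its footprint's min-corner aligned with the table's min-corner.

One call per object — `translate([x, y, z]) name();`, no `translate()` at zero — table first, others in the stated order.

table();
translate([0, 0, 708]) bookshelf();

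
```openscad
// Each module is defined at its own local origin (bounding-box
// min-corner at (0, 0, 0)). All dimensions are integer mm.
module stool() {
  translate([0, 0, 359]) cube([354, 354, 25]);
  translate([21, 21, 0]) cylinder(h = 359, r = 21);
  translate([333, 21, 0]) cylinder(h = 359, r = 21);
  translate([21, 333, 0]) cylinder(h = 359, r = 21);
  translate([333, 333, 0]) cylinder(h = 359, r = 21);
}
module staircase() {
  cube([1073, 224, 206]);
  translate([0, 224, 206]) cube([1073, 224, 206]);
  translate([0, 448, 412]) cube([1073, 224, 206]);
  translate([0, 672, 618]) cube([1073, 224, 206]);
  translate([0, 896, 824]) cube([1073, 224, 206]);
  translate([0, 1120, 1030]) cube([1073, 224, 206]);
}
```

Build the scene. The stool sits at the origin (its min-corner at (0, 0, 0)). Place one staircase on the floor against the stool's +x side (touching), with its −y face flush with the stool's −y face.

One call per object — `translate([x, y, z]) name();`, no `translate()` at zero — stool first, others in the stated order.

stool();
translate([354, 0, 0]) staircase();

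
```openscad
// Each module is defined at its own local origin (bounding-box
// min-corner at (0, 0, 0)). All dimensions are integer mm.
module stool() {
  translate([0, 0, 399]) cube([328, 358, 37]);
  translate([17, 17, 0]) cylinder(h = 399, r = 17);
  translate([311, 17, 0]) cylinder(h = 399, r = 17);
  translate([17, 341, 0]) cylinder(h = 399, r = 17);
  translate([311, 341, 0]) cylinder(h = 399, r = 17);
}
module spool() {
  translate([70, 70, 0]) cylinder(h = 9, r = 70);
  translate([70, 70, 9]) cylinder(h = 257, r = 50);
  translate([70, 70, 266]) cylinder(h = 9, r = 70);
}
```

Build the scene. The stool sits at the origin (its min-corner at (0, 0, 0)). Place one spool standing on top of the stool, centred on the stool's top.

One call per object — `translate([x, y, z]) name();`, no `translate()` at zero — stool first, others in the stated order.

stool();
translate([94, 109, 436]) spool();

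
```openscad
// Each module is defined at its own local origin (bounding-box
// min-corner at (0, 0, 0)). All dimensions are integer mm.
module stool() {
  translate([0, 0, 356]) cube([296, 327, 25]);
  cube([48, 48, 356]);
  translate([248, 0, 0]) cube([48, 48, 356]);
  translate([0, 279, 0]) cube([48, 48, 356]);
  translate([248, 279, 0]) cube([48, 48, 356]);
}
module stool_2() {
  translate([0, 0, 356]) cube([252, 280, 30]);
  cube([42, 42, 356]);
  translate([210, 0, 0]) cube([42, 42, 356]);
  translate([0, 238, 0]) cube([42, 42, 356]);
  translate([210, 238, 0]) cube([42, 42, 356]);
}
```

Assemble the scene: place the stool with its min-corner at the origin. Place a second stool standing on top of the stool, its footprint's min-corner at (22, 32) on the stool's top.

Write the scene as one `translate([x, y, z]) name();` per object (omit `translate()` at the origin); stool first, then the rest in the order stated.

stool();
translate([22, 32, 381]) stool_2();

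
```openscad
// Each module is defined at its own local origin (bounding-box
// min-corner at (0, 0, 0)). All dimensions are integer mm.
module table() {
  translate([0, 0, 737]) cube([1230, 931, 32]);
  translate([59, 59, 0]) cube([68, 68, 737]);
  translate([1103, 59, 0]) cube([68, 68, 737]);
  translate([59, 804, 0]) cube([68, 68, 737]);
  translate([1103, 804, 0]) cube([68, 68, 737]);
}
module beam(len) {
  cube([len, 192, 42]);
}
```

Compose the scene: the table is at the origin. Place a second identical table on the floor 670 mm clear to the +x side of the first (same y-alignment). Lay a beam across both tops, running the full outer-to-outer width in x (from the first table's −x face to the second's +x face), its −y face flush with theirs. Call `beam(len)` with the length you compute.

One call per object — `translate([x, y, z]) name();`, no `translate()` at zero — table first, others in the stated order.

table();
translate([1900, 0, 0]) table();
translate([0, 0, 769]) beam(3130);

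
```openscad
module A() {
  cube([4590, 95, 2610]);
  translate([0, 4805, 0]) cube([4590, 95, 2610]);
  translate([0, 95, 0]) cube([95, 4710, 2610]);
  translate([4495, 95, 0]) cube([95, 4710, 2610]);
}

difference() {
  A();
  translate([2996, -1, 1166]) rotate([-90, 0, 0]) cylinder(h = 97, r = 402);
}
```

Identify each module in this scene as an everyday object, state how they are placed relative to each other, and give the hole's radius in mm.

A is a house frame. The house frame has a circular hole through its front wall. The hole's radius is 402 mm.

The subtracted cylinder has r = 402 mm.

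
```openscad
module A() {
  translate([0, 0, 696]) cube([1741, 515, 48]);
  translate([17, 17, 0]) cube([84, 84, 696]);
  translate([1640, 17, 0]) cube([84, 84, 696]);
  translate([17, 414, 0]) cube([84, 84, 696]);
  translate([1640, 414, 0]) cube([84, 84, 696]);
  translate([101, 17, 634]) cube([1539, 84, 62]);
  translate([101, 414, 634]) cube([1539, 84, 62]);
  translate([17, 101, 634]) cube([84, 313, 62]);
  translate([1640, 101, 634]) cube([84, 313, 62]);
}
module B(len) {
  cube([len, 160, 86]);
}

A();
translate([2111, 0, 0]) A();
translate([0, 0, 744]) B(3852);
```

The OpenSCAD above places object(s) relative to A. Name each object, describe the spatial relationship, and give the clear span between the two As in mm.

A is a table. B is a beam. A beam spans the tops of two tables. The clear span between the two tables is 370 mm.

Second table starts at x = 2111; first ends at x = 1741; clear span = 2111 − 1741 = 370 mm.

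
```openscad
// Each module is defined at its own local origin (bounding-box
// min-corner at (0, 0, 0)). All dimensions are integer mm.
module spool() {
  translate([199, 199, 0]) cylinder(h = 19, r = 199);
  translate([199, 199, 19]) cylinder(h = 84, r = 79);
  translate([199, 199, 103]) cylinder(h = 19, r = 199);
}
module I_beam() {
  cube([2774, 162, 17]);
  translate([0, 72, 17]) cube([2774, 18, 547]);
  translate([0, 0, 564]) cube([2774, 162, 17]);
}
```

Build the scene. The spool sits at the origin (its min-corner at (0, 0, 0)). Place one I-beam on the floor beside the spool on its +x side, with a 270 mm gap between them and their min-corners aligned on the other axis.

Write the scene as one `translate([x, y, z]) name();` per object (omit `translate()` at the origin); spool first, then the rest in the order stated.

spool();
translate([668, 0, 0]) I_beam();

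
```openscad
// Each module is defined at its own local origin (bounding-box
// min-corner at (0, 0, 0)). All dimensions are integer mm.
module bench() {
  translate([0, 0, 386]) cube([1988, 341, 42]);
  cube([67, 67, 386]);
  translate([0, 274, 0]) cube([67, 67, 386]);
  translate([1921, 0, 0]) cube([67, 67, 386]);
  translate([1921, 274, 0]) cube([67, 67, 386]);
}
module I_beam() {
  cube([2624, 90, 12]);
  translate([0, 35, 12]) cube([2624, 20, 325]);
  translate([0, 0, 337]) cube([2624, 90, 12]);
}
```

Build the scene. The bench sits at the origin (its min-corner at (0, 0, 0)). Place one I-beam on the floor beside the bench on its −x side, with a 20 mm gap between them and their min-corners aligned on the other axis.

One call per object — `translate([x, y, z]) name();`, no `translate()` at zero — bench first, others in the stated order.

bench();
translate([-2644, 0, 0]) I_beam();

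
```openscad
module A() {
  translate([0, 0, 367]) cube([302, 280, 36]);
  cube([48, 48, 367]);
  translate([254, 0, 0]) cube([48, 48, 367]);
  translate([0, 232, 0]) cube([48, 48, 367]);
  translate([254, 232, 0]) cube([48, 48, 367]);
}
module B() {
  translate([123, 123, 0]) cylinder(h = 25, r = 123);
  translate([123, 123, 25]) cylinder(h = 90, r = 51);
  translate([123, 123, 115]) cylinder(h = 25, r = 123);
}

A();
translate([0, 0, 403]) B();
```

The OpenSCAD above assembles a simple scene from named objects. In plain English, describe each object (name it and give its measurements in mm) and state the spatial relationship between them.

A is a simple wooden stool: a rectangular seat 302 mm (x) by 280 mm (y), 36 mm thick, top face at z = 403 mm, on four square legs, each 48×48 mm in cross-section. The legs rest on z = 0, each flush with a corner of the seat.

B is a spool: two coaxial disc flanges of radius 123 mm and thickness 25 mm, joined by a core cylinder of radius 51 mm and height 90 mm. The lower flange rests on z = 0 and the three cylinders share a vertical axis.

The spool is on top of the stool.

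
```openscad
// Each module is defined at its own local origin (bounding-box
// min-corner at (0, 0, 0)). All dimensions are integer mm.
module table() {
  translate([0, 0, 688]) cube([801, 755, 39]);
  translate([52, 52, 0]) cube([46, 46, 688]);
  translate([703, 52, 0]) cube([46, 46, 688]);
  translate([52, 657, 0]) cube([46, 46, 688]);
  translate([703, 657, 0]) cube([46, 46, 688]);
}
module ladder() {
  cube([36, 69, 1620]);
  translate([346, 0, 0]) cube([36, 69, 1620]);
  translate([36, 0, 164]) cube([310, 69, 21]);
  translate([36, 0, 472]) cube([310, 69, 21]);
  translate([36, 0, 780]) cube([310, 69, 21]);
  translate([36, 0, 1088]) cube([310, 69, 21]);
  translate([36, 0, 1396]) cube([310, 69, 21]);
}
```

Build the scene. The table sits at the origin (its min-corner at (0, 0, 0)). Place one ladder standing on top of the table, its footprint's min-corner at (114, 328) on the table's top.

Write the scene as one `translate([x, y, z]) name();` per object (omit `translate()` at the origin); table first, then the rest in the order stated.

table();
translate([114, 328, 727]) ladder();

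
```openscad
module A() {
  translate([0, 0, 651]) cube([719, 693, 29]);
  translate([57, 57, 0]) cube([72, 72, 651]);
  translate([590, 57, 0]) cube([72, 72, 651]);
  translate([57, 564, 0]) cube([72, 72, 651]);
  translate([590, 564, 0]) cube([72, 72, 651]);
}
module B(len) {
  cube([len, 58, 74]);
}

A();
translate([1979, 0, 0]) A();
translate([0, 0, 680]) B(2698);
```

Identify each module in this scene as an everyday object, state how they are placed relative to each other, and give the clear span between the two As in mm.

Second table starts at x = 1979; first ends at x = 719; clear span = 1979 − 719 = 1260 mm.

A is a table. B is a beam. A beam spans the tops of two tables. The clear span between the two tables is 1260 mm.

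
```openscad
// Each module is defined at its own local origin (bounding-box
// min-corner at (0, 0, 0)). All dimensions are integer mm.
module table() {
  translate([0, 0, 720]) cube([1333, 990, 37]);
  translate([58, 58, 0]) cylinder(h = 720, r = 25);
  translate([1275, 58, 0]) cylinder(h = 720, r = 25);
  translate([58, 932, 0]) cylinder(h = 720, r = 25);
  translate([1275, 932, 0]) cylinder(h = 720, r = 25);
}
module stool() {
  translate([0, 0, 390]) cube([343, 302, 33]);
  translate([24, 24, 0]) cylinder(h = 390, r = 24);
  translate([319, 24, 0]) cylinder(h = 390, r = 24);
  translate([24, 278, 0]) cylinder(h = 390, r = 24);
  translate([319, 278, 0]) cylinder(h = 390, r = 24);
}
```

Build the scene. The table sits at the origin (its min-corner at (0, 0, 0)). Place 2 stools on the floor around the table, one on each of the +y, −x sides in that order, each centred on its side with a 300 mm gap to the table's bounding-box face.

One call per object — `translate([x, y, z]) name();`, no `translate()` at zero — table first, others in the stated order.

table();
translate([495, 1290, 0]) stool();
translate([-643, 344, 0]) stool();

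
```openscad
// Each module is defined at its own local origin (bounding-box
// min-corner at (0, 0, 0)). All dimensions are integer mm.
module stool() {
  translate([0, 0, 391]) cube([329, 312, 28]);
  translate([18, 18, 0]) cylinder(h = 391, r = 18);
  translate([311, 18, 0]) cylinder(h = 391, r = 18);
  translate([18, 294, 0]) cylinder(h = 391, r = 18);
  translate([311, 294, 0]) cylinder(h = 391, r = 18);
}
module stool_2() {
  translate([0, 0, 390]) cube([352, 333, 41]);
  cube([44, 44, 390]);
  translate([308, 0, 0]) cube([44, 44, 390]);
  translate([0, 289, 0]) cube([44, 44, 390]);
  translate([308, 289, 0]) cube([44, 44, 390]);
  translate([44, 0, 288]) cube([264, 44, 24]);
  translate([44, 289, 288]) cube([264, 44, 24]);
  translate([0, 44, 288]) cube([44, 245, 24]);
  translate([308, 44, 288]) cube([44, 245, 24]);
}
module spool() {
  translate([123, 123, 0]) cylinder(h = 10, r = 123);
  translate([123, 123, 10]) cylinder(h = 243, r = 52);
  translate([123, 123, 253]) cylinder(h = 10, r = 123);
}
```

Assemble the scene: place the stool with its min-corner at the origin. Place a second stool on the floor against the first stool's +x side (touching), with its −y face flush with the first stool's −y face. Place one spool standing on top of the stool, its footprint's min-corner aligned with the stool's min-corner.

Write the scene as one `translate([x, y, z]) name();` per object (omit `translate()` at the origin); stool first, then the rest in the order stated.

stool();
translate([329, 0, 0]) stool_2();
translate([0, 0, 419]) spool();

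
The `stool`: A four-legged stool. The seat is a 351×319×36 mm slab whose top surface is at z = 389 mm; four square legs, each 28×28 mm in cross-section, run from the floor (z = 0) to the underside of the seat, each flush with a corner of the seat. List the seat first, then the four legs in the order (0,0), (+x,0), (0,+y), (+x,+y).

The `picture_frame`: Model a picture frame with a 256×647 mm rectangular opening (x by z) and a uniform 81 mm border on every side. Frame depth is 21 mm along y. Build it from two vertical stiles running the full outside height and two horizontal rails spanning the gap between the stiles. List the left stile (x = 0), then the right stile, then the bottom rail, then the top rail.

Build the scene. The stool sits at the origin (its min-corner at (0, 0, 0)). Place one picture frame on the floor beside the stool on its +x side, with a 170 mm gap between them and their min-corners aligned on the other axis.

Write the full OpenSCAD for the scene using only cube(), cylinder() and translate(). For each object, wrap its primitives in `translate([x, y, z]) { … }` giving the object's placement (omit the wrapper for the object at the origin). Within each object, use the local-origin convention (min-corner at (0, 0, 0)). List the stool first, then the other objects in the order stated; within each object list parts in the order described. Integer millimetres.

translate([0, 0, 353]) cube([351, 319, 36]);
cube([28, 28, 353]);
translate([323, 0, 0]) cube([28, 28, 353]);
translate([0, 291, 0]) cube([28, 28, 353]);
translate([323, 291, 0]) cube([28, 28, 353]);
translate([521, 0, 0]) {
  cube([81, 21, 809]);
  translate([337, 0, 0]) cube([81, 21, 809]);
  translate([81, 0, 0]) cube([256, 21, 81]);
  translate([81, 0, 728]) cube([256, 21, 81]);
}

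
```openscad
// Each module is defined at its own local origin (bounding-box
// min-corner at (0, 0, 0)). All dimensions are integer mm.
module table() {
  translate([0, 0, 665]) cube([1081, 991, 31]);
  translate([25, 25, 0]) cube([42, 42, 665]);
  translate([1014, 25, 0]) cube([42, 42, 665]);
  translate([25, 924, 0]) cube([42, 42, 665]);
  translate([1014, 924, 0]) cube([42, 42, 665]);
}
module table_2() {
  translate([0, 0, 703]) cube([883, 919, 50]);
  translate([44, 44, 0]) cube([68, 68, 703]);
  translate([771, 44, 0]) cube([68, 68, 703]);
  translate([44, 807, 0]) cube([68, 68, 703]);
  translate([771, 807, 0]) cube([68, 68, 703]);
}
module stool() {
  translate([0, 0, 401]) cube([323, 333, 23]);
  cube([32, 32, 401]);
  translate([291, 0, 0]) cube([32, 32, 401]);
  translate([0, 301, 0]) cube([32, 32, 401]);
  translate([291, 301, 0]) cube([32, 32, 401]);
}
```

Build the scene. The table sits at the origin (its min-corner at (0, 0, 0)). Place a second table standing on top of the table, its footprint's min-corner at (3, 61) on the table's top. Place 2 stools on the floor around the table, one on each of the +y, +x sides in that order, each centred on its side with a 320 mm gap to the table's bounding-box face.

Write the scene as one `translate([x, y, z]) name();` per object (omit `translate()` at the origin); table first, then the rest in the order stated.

table();
translate([3, 61, 696]) table_2();
translate([379, 1311, 0]) stool();
translate([1401, 329, 0]) stool();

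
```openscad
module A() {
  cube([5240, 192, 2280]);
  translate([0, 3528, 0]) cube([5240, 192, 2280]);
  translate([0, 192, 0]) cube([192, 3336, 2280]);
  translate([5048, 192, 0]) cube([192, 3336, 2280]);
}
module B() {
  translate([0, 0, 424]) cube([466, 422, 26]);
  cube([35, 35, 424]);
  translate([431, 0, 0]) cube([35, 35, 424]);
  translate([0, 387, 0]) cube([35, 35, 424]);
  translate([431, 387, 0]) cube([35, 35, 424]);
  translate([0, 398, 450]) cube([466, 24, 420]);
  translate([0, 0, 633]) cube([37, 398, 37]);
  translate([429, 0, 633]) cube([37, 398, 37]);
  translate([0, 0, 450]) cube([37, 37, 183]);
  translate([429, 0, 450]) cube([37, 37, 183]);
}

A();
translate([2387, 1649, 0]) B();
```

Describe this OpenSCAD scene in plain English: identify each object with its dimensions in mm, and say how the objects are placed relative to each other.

A is the wall frame of a small rectangular building: four walls, each 2280 mm tall and 192 mm thick, enclosing a footprint 5240 mm (x) by 3720 mm (y) outside-to-outside, with no floor or roof. The front and back walls (the −y and +y sides) span the full width; the two side walls fit between them.

B is a chair. The seat is a 466×422×26 mm slab with its top at z = 450 mm, on four 35×35 mm corner legs (flush with the seat edges, standing on z = 0). A flat backrest 24 mm thick, 420 mm tall, spans the full seat width and rises from the seat top along its +y edge, rear face flush with the rear of the seat. Two armrests of 37×37 mm section run along each side from the seat's front edge to the front of the backrest, top faces 220 mm above the seat top and outer faces flush with the seat's x-edges; a 37×37 mm post under the front of each armrest stands on the seat at the front corner.

The chair sits inside the house frame, centred.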